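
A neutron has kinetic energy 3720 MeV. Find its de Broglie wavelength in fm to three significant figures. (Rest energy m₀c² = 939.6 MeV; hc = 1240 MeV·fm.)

Total energy E = KE + m₀c² = 3720 + 939.6 = 4659.6 MeV.
(pc)² = E² − (m₀c²)² = (4659.6)² − (939.6)² = 2.083 × 10⁷ MeV², so pc = 4564 MeV.
λ = hc/(pc) = 1240 MeV·fm / 4564 MeV = 0.272 fm.

λ = 0.272 fm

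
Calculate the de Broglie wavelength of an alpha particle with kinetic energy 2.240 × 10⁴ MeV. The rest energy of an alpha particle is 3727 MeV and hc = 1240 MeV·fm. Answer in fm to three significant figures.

Total energy E = KE + m₀c² = 2.240 × 10⁴ + 3727 = 26127 MeV.
(pc)² = E² − (m₀c²)² = (26127)² − (3727)² = 6.687 × 10⁸ MeV², so pc = 2.586 × 10⁴ MeV.
λ = hc/(pc) = 1240 MeV·fm / 2.586 × 10⁴ MeV = 0.0480 fm.

λ = 0.0480 fm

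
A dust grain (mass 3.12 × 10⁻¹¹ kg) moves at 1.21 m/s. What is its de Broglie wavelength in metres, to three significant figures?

p = mv = 3.12 × 10⁻¹¹ × 1.21 = 3.775 × 10⁻¹¹ kg·m/s.
λ = h/p = 6.626 × 10⁻³⁴ / 3.775 × 10⁻¹¹ = 1.76 × 10⁻²³ m.

λ = 1.76 × 10⁻²³ m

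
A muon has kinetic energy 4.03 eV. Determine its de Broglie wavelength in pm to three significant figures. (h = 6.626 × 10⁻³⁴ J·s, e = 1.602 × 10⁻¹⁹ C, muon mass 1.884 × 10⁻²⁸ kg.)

KE = 4.03 eV = 6.456 × 10⁻¹⁹ J.
p = √(2mKE) = √(2 × 1.884 × 10⁻²⁸ × 6.456 × 10⁻¹⁹) = 1.560 × 10⁻²³ kg·m/s.
λ = h/p = 6.626 × 10⁻³⁴ / 1.560 × 10⁻²³ = 4.25 × 10⁻¹¹ m = 42.5 pm.

λ = 42.5 pm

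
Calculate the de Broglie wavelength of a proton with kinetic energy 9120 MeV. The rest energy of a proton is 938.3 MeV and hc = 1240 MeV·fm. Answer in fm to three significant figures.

λ = 0.124 fm

Total energy E = KE + m₀c² = 9120 + 938.3 = 10058.3 MeV.
(pc)² = E² − (m₀c²)² = (10058.3)² − (938.3)² = 1.003 × 10⁸ MeV², so pc = 1.001 × 10⁴ MeV.
λ = hc/(pc) = 1240 MeV·fm / 1.001 × 10⁴ MeV = 0.124 fm.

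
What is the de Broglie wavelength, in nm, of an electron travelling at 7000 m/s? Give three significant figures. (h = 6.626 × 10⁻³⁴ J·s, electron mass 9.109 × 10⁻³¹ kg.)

p = mv = 9.109 × 10⁻³¹ × 7000 = 6.376 × 10⁻²⁷ kg·m/s.
λ = h/p = 6.626 × 10⁻³⁴ / 6.376 × 10⁻²⁷ = 1.04 × 10⁻⁷ m = 104 nm.

λ = 104 nm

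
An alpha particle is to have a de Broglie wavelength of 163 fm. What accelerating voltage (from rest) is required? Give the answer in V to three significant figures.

V = 3880 V

p = h/λ = 6.626 × 10⁻³⁴ / 1.630 × 10⁻¹³ = 4.065 × 10⁻²¹ kg·m/s.
KE = p²/(2m) = 1.243 × 10⁻¹⁵ J.
V = KE/2e = 1.243 × 10⁻¹⁵ / (2 × 1.602 × 10⁻¹⁹) = 3880 V.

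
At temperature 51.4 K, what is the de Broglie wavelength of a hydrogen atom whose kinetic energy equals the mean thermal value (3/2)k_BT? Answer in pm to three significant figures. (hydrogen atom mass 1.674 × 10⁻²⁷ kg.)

KE = (3/2)k_BT = 1.5 × 1.381 × 10⁻²³ × 51.4 = 1.065 × 10⁻²¹ J.
p = √(2mKE) = √(2 × 1.674 × 10⁻²⁷ × 1.065 × 10⁻²¹) = 1.888 × 10⁻²⁴ kg·m/s.
λ = h/p = 3.51 × 10⁻¹⁰ m = 351 pm.

λ = 351 pm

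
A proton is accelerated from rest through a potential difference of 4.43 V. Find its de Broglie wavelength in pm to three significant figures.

λ = 13.6 pm

KE = eV = 1.602 × 10⁻¹⁹ × 4.430 = 7.097 × 10⁻¹⁹ J.
p = √(2mKE) = √(2 × 1.673 × 10⁻²⁷ × 7.097 × 10⁻¹⁹) = 4.873 × 10⁻²³ kg·m/s.
λ = h/p = 6.626 × 10⁻³⁴ / 4.873 × 10⁻²³ = 1.36 × 10⁻¹¹ m = 13.6 pm.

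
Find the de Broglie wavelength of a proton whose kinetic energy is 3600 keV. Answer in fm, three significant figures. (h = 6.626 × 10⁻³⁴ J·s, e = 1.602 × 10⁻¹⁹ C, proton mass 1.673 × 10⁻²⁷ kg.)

KE = 3600 keV = 5.767 × 10⁻¹³ J.
p = √(2mKE) = √(2 × 1.673 × 10⁻²⁷ × 5.767 × 10⁻¹³) = 4.393 × 10⁻²⁰ kg·m/s.
λ = h/p = 6.626 × 10⁻³⁴ / 4.393 × 10⁻²⁰ = 1.51 × 10⁻¹⁴ m = 15.1 fm.

λ = 15.1 fm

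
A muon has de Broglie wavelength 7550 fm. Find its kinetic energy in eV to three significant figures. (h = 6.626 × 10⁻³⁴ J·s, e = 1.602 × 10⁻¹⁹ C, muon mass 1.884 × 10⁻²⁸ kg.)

KE = 128 eV

p = h/λ = 6.626 × 10⁻³⁴ / 7.550 × 10⁻¹² = 8.776 × 10⁻²³ kg·m/s.
KE = p²/(2m) = (8.776 × 10⁻²³)² / (2 × 1.884 × 10⁻²⁸) = 2.044 × 10⁻¹⁷ J = 128 eV.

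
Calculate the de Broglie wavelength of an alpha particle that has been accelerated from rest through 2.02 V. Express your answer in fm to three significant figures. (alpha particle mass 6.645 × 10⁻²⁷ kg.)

λ = 7140 fm

KE = 2eV = 2 × 1.602 × 10⁻¹⁹ × 2.020 = 6.472 × 10⁻¹⁹ J.
p = √(2mKE) = √(2 × 6.645 × 10⁻²⁷ × 6.472 × 10⁻¹⁹) = 9.274 × 10⁻²³ kg·m/s.
λ = h/p = 6.626 × 10⁻³⁴ / 9.274 × 10⁻²³ = 7.14 × 10⁻¹² m = 7140 fm.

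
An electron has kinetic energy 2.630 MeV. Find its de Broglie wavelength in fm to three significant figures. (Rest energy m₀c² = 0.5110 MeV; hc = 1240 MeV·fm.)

Total energy E = KE + m₀c² = 2.630 + 0.5110 = 3.1410 MeV.
(pc)² = E² − (m₀c²)² = (3.1410)² − (0.5110)² = 9.605 MeV², so pc = 3.099 MeV.
λ = hc/(pc) = 1240 MeV·fm / 3.099 MeV = 400 fm.

λ = 400 fm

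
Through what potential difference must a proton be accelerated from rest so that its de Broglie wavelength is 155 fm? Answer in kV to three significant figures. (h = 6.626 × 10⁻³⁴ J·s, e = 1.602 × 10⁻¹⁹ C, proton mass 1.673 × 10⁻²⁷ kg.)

p = h/λ = 6.626 × 10⁻³⁴ / 1.550 × 10⁻¹³ = 4.275 × 10⁻²¹ kg·m/s.
KE = p²/(2m) = 5.462 × 10⁻¹⁵ J.
V = KE/e = 5.462 × 10⁻¹⁵ / (1.602 × 10⁻¹⁹) = 34.1 kV.

V = 34.1 kV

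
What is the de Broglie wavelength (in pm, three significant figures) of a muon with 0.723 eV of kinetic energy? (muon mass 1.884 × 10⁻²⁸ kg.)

λ = 100 pm

KE = 0.723 eV = 1.158 × 10⁻¹⁹ J.
p = √(2mKE) = √(2 × 1.884 × 10⁻²⁸ × 1.158 × 10⁻¹⁹) = 6.606 × 10⁻²⁴ kg·m/s.
λ = h/p = 6.626 × 10⁻³⁴ / 6.606 × 10⁻²⁴ = 1.00 × 10⁻¹⁰ m = 100 pm.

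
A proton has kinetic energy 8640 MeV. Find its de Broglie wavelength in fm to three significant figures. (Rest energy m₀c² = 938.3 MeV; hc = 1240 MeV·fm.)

λ = 0.130 fm

Total energy E = KE + m₀c² = 8640 + 938.3 = 9578.3 MeV.
(pc)² = E² − (m₀c²)² = (9578.3)² − (938.3)² = 9.086 × 10⁷ MeV², so pc = 9532 MeV.
λ = hc/(pc) = 1240 MeV·fm / 9532 MeV = 0.130 fm.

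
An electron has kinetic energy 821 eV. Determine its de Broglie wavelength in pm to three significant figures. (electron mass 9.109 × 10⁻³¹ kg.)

λ = 42.8 pm

KE = 821 eV = 1.315 × 10⁻¹⁶ J.
p = √(2mKE) = √(2 × 9.109 × 10⁻³¹ × 1.315 × 10⁻¹⁶) = 1.548 × 10⁻²³ kg·m/s.
λ = h/p = 6.626 × 10⁻³⁴ / 1.548 × 10⁻²³ = 4.28 × 10⁻¹¹ m = 42.8 pm.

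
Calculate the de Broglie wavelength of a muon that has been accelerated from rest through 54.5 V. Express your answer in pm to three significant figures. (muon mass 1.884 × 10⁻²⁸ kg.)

KE = eV = 1.602 × 10⁻¹⁹ × 54.50 = 8.731 × 10⁻¹⁸ J.
p = √(2mKE) = √(2 × 1.884 × 10⁻²⁸ × 8.731 × 10⁻¹⁸) = 5.736 × 10⁻²³ kg·m/s.
λ = h/p = 6.626 × 10⁻³⁴ / 5.736 × 10⁻²³ = 1.16 × 10⁻¹¹ m = 11.6 pm.

λ = 11.6 pm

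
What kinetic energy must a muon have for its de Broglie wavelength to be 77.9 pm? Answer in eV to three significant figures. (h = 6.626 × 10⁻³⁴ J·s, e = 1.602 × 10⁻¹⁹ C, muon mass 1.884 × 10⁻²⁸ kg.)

KE = 1.20 eV

p = h/λ = 6.626 × 10⁻³⁴ / 7.790 × 10⁻¹¹ = 8.506 × 10⁻²⁴ kg·m/s.
KE = p²/(2m) = (8.506 × 10⁻²⁴)² / (2 × 1.884 × 10⁻²⁸) = 1.920 × 10⁻¹⁹ J = 1.20 eV.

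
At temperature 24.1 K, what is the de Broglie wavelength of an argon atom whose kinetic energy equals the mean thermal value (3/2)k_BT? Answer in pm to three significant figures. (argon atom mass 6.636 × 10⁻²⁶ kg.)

λ = 81.4 pm

KE = (3/2)k_BT = 1.5 × 1.381 × 10⁻²³ × 24.1 = 4.992 × 10⁻²² J.
p = √(2mKE) = √(2 × 6.636 × 10⁻²⁶ × 4.992 × 10⁻²²) = 8.140 × 10⁻²⁴ kg·m/s.
λ = h/p = 8.14 × 10⁻¹¹ m = 81.4 pm.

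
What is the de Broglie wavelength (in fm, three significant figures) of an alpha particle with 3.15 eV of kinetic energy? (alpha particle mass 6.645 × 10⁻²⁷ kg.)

λ = 8090 fm

KE = 3.15 eV = 5.046 × 10⁻¹⁹ J.
p = √(2mKE) = √(2 × 6.645 × 10⁻²⁷ × 5.046 × 10⁻¹⁹) = 8.189 × 10⁻²³ kg·m/s.
λ = h/p = 6.626 × 10⁻³⁴ / 8.189 × 10⁻²³ = 8.09 × 10⁻¹² m = 8090 fm.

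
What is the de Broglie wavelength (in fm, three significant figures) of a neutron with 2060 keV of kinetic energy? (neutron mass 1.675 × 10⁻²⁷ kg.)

λ = 19.9 fm

KE = 2060 keV = 3.300 × 10⁻¹³ J.
p = √(2mKE) = √(2 × 1.675 × 10⁻²⁷ × 3.300 × 10⁻¹³) = 3.325 × 10⁻²⁰ kg·m/s.
λ = h/p = 6.626 × 10⁻³⁴ / 3.325 × 10⁻²⁰ = 1.99 × 10⁻¹⁴ m = 19.9 fm.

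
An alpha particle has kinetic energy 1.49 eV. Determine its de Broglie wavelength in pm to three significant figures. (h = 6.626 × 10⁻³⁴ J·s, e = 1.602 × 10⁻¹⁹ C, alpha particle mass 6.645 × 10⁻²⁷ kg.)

KE = 1.49 eV = 2.387 × 10⁻¹⁹ J.
p = √(2mKE) = √(2 × 6.645 × 10⁻²⁷ × 2.387 × 10⁻¹⁹) = 5.632 × 10⁻²³ kg·m/s.
λ = h/p = 6.626 × 10⁻³⁴ / 5.632 × 10⁻²³ = 1.18 × 10⁻¹¹ m = 11.8 pm.

λ = 11.8 pm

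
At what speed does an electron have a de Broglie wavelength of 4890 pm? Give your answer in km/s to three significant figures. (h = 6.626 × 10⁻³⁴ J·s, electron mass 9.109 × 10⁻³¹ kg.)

p = h/λ = 6.626 × 10⁻³⁴ / 4.890 × 10⁻⁹ = 1.355 × 10⁻²⁵ kg·m/s.
v = p/m = 1.355 × 10⁻²⁵ / 9.109 × 10⁻³¹ = 1.49 × 10⁵ m/s = 149 km/s.

v = 149 km/s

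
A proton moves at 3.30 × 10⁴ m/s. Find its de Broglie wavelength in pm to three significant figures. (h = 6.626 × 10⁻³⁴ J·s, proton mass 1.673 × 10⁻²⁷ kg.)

λ = 12.0 pm

p = mv = 1.673 × 10⁻²⁷ × 3.30 × 10⁴ = 5.521 × 10⁻²³ kg·m/s.
λ = h/p = 6.626 × 10⁻³⁴ / 5.521 × 10⁻²³ = 1.20 × 10⁻¹¹ m = 12.0 pm.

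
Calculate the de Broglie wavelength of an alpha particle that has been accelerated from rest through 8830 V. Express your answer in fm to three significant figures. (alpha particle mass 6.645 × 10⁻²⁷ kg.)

λ = 108 fm

KE = 2eV = 2 × 1.602 × 10⁻¹⁹ × 8830 = 2.829 × 10⁻¹⁵ J.
p = √(2mKE) = √(2 × 6.645 × 10⁻²⁷ × 2.829 × 10⁻¹⁵) = 6.132 × 10⁻²¹ kg·m/s.
λ = h/p = 6.626 × 10⁻³⁴ / 6.132 × 10⁻²¹ = 1.08 × 10⁻¹³ m = 108 fm.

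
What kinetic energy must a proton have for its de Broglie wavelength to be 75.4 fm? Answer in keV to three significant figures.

p = h/λ = 6.626 × 10⁻³⁴ / 7.540 × 10⁻¹⁴ = 8.788 × 10⁻²¹ kg·m/s.
KE = p²/(2m) = (8.788 × 10⁻²¹)² / (2 × 1.673 × 10⁻²⁷) = 2.308 × 10⁻¹⁴ J = 144 keV.

KE = 144 keV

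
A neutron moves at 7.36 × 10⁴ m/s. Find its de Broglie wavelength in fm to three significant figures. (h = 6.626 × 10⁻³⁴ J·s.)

p = mv = 1.675 × 10⁻²⁷ × 7.36 × 10⁴ = 1.233 × 10⁻²² kg·m/s.
λ = h/p = 6.626 × 10⁻³⁴ / 1.233 × 10⁻²² = 5.37 × 10⁻¹² m = 5370 fm.

λ = 5370 fm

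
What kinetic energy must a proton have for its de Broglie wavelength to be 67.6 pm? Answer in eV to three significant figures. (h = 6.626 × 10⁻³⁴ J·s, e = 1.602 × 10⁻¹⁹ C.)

KE = 0.179 eV

p = h/λ = 6.626 × 10⁻³⁴ / 6.760 × 10⁻¹¹ = 9.802 × 10⁻²⁴ kg·m/s.
KE = p²/(2m) = (9.802 × 10⁻²⁴)² / (2 × 1.673 × 10⁻²⁷) = 2.871 × 10⁻²⁰ J = 0.179 eV.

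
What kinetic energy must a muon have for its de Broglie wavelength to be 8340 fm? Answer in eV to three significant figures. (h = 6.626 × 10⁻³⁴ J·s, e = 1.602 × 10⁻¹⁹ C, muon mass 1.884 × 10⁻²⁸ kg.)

KE = 105 eV

p = h/λ = 6.626 × 10⁻³⁴ / 8.340 × 10⁻¹² = 7.945 × 10⁻²³ kg·m/s.
KE = p²/(2m) = (7.945 × 10⁻²³)² / (2 × 1.884 × 10⁻²⁸) = 1.675 × 10⁻¹⁷ J = 105 eV.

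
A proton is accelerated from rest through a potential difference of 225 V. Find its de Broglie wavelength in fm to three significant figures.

λ = 1910 fm

KE = eV = 1.602 × 10⁻¹⁹ × 225.0 = 3.605 × 10⁻¹⁷ J.
p = √(2mKE) = √(2 × 1.673 × 10⁻²⁷ × 3.605 × 10⁻¹⁷) = 3.473 × 10⁻²² kg·m/s.
λ = h/p = 6.626 × 10⁻³⁴ / 3.473 × 10⁻²² = 1.91 × 10⁻¹² m = 1910 fm.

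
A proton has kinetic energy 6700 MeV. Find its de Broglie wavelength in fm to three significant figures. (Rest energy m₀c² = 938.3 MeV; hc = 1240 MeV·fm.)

λ = 0.164 fm

Total energy E = KE + m₀c² = 6700 + 938.3 = 7638.3 MeV.
(pc)² = E² − (m₀c²)² = (7638.3)² − (938.3)² = 5.746 × 10⁷ MeV², so pc = 7580 MeV.
λ = hc/(pc) = 1240 MeV·fm / 7580 MeV = 0.164 fm.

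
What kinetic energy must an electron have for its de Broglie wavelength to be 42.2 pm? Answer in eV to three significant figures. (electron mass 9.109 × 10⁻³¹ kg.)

p = h/λ = 6.626 × 10⁻³⁴ / 4.220 × 10⁻¹¹ = 1.570 × 10⁻²³ kg·m/s.
KE = p²/(2m) = (1.570 × 10⁻²³)² / (2 × 9.109 × 10⁻³¹) = 1.353 × 10⁻¹⁶ J = 845 eV.

KE = 845 eV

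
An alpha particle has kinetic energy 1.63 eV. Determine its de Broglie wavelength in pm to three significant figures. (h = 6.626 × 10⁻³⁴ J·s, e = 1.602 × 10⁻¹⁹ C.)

KE = 1.63 eV = 2.611 × 10⁻¹⁹ J.
p = √(2mKE) = √(2 × 6.645 × 10⁻²⁷ × 2.611 × 10⁻¹⁹) = 5.891 × 10⁻²³ kg·m/s.
λ = h/p = 6.626 × 10⁻³⁴ / 5.891 × 10⁻²³ = 1.12 × 10⁻¹¹ m = 11.2 pm.

λ = 11.2 pm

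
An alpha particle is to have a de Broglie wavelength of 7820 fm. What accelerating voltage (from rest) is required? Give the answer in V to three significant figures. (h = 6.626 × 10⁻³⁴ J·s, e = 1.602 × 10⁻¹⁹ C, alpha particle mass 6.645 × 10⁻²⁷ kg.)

p = h/λ = 6.626 × 10⁻³⁴ / 7.820 × 10⁻¹² = 8.473 × 10⁻²³ kg·m/s.
KE = p²/(2m) = 5.402 × 10⁻¹⁹ J.
V = KE/2e = 5.402 × 10⁻¹⁹ / (2 × 1.602 × 10⁻¹⁹) = 1.69 V.

V = 1.69 V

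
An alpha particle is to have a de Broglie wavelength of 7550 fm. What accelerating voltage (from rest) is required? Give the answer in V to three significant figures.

p = h/λ = 6.626 × 10⁻³⁴ / 7.550 × 10⁻¹² = 8.776 × 10⁻²³ kg·m/s.
KE = p²/(2m) = 5.795 × 10⁻¹⁹ J.
V = KE/2e = 5.795 × 10⁻¹⁹ / (2 × 1.602 × 10⁻¹⁹) = 1.81 V.

V = 1.81 V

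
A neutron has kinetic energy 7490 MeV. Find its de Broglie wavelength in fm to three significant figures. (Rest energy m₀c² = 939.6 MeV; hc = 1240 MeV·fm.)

λ = 0.148 fm

Total energy E = KE + m₀c² = 7490 + 939.6 = 8429.6 MeV.
(pc)² = E² − (m₀c²)² = (8429.6)² − (939.6)² = 7.018 × 10⁷ MeV², so pc = 8377 MeV.
λ = hc/(pc) = 1240 MeV·fm / 8377 MeV = 0.148 fm.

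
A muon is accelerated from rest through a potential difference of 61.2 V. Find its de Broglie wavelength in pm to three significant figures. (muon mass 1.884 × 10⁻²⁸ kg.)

KE = eV = 1.602 × 10⁻¹⁹ × 61.20 = 9.804 × 10⁻¹⁸ J.
p = √(2mKE) = √(2 × 1.884 × 10⁻²⁸ × 9.804 × 10⁻¹⁸) = 6.078 × 10⁻²³ kg·m/s.
λ = h/p = 6.626 × 10⁻³⁴ / 6.078 × 10⁻²³ = 1.09 × 10⁻¹¹ m = 10.9 pm.

λ = 10.9 pm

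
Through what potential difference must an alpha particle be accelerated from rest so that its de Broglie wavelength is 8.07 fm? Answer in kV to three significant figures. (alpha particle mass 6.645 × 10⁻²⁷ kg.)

V = 1580 kV

p = h/λ = 6.626 × 10⁻³⁴ / 8.070 × 10⁻¹⁵ = 8.211 × 10⁻²⁰ kg·m/s.
KE = p²/(2m) = 5.073 × 10⁻¹³ J.
V = KE/2e = 5.073 × 10⁻¹³ / (2 × 1.602 × 10⁻¹⁹) = 1580 kV.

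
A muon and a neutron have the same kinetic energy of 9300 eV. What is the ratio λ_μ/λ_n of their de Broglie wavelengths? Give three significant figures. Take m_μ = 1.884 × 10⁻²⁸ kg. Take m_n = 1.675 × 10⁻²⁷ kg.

At fixed KE, p = √(2mKE) so λ = h/p ∝ 1/√m.
λ_μ/λ_n = √(m_n/m_μ) = √(1.675 × 10⁻²⁷/1.884 × 10⁻²⁸) = √(8.891) = 2.98.

λ_μ/λ_n = 2.98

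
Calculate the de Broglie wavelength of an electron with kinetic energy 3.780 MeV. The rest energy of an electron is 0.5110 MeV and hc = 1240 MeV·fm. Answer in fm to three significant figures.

λ = 291 fm

Total energy E = KE + m₀c² = 3.780 + 0.5110 = 4.2910 MeV.
(pc)² = E² − (m₀c²)² = (4.2910)² − (0.5110)² = 18.15 MeV², so pc = 4.260 MeV.
λ = hc/(pc) = 1240 MeV·fm / 4.260 MeV = 291 fm.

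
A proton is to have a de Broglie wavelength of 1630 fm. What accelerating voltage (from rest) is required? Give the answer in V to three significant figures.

V = 308 V

p = h/λ = 6.626 × 10⁻³⁴ / 1.630 × 10⁻¹² = 4.065 × 10⁻²² kg·m/s.
KE = p²/(2m) = 4.939 × 10⁻¹⁷ J.
V = KE/e = 4.939 × 10⁻¹⁷ / (1.602 × 10⁻¹⁹) = 308 V.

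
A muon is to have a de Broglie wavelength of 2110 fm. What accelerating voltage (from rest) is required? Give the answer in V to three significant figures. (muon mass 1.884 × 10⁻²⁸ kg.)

V = 1630 V

p = h/λ = 6.626 × 10⁻³⁴ / 2.110 × 10⁻¹² = 3.140 × 10⁻²² kg·m/s.
KE = p²/(2m) = 2.617 × 10⁻¹⁶ J.
V = KE/e = 2.617 × 10⁻¹⁶ / (1.602 × 10⁻¹⁹) = 1630 V.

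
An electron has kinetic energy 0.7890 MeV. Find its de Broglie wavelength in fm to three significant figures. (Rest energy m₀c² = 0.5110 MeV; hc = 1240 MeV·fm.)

λ = 1040 fm

Total energy E = KE + m₀c² = 0.7890 + 0.5110 = 1.3000 MeV.
(pc)² = E² − (m₀c²)² = (1.3000)² − (0.5110)² = 1.429 MeV², so pc = 1.195 MeV.
λ = hc/(pc) = 1240 MeV·fm / 1.195 MeV = 1040 fm.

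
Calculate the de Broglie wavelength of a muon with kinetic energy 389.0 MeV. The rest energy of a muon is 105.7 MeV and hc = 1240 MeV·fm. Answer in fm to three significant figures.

Total energy E = KE + m₀c² = 389.0 + 105.7 = 494.7 MeV.
(pc)² = E² − (m₀c²)² = (494.7)² − (105.7)² = 2.336 × 10⁵ MeV², so pc = 483.3 MeV.
λ = hc/(pc) = 1240 MeV·fm / 483.3 MeV = 2.57 fm.

λ = 2.57 fm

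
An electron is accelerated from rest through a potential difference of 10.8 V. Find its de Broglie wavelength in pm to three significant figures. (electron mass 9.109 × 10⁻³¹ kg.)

KE = eV = 1.602 × 10⁻¹⁹ × 10.80 = 1.730 × 10⁻¹⁸ J.
p = √(2mKE) = √(2 × 9.109 × 10⁻³¹ × 1.730 × 10⁻¹⁸) = 1.775 × 10⁻²⁴ kg·m/s.
λ = h/p = 6.626 × 10⁻³⁴ / 1.775 × 10⁻²⁴ = 3.73 × 10⁻¹⁰ m = 373 pm.

λ = 373 pm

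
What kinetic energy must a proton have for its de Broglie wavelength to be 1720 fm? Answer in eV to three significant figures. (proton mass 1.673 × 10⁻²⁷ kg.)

KE = 277 eV

p = h/λ = 6.626 × 10⁻³⁴ / 1.720 × 10⁻¹² = 3.852 × 10⁻²² kg·m/s.
KE = p²/(2m) = (3.852 × 10⁻²²)² / (2 × 1.673 × 10⁻²⁷) = 4.435 × 10⁻¹⁷ J = 277 eV.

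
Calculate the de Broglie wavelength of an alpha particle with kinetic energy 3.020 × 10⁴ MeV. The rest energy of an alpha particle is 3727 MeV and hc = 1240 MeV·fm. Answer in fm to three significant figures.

Total energy E = KE + m₀c² = 3.020 × 10⁴ + 3727 = 33927 MeV.
(pc)² = E² − (m₀c²)² = (33927)² − (3727)² = 1.137 × 10⁹ MeV², so pc = 3.372 × 10⁴ MeV.
λ = hc/(pc) = 1240 MeV·fm / 3.372 × 10⁴ MeV = 0.0368 fm.

λ = 0.0368 fm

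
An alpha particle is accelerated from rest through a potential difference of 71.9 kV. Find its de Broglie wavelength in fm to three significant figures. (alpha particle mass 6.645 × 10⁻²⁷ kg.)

KE = 2eV = 2 × 1.602 × 10⁻¹⁹ × 7.190 × 10⁴ = 2.304 × 10⁻¹⁴ J.
p = √(2mKE) = √(2 × 6.645 × 10⁻²⁷ × 2.304 × 10⁻¹⁴) = 1.750 × 10⁻²⁰ kg·m/s.
λ = h/p = 6.626 × 10⁻³⁴ / 1.750 × 10⁻²⁰ = 3.79 × 10⁻¹⁴ m = 37.9 fm.

λ = 37.9 fm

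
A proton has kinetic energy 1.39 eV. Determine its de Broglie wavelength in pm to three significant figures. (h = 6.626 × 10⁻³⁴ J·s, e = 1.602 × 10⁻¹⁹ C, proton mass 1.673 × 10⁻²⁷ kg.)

λ = 24.3 pm

KE = 1.39 eV = 2.227 × 10⁻¹⁹ J.
p = √(2mKE) = √(2 × 1.673 × 10⁻²⁷ × 2.227 × 10⁻¹⁹) = 2.730 × 10⁻²³ kg·m/s.
λ = h/p = 6.626 × 10⁻³⁴ / 2.730 × 10⁻²³ = 2.43 × 10⁻¹¹ m = 24.3 pm.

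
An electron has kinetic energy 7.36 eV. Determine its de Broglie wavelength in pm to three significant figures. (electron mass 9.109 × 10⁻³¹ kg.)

λ = 452 pm

KE = 7.36 eV = 1.179 × 10⁻¹⁸ J.
p = √(2mKE) = √(2 × 9.109 × 10⁻³¹ × 1.179 × 10⁻¹⁸) = 1.466 × 10⁻²⁴ kg·m/s.
λ = h/p = 6.626 × 10⁻³⁴ / 1.466 × 10⁻²⁴ = 4.52 × 10⁻¹⁰ m = 452 pm.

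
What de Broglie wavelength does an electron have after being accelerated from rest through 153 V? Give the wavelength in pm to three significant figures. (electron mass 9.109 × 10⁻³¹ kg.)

λ = 99.2 pm

KE = eV = 1.602 × 10⁻¹⁹ × 153.0 = 2.451 × 10⁻¹⁷ J.
p = √(2mKE) = √(2 × 9.109 × 10⁻³¹ × 2.451 × 10⁻¹⁷) = 6.682 × 10⁻²⁴ kg·m/s.
λ = h/p = 6.626 × 10⁻³⁴ / 6.682 × 10⁻²⁴ = 9.92 × 10⁻¹¹ m = 99.2 pm.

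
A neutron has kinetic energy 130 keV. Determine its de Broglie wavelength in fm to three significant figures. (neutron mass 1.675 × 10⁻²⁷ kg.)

λ = 79.3 fm

KE = 130 keV = 2.083 × 10⁻¹⁴ J.
p = √(2mKE) = √(2 × 1.675 × 10⁻²⁷ × 2.083 × 10⁻¹⁴) = 8.353 × 10⁻²¹ kg·m/s.
λ = h/p = 6.626 × 10⁻³⁴ / 8.353 × 10⁻²¹ = 7.93 × 10⁻¹⁴ m = 79.3 fm.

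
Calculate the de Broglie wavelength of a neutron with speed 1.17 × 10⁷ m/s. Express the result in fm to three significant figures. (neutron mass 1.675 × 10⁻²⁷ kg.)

p = mv = 1.675 × 10⁻²⁷ × 1.17 × 10⁷ = 1.960 × 10⁻²⁰ kg·m/s.
λ = h/p = 6.626 × 10⁻³⁴ / 1.960 × 10⁻²⁰ = 3.38 × 10⁻¹⁴ m = 33.8 fm.

λ = 33.8 fm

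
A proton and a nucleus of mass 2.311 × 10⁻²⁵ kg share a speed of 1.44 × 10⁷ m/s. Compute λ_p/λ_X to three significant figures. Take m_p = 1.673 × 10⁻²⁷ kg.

λ_p/λ_X = 138

At fixed v, p = mv so λ = h/(mv) ∝ 1/m.
λ_p/λ_X = m_X/m_p = 2.311 × 10⁻²⁵/1.673 × 10⁻²⁷ = 138.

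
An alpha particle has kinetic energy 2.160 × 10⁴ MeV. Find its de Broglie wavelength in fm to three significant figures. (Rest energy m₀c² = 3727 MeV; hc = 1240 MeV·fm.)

λ = 0.0495 fm

Total energy E = KE + m₀c² = 2.160 × 10⁴ + 3727 = 25327 MeV.
(pc)² = E² − (m₀c²)² = (25327)² − (3727)² = 6.276 × 10⁸ MeV², so pc = 2.505 × 10⁴ MeV.
λ = hc/(pc) = 1240 MeV·fm / 2.505 × 10⁴ MeV = 0.0495 fm.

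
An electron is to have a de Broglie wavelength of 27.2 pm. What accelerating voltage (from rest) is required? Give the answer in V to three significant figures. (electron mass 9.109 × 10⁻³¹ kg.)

p = h/λ = 6.626 × 10⁻³⁴ / 2.720 × 10⁻¹¹ = 2.436 × 10⁻²³ kg·m/s.
KE = p²/(2m) = 3.257 × 10⁻¹⁶ J.
V = KE/e = 3.257 × 10⁻¹⁶ / (1.602 × 10⁻¹⁹) = 2030 V.

V = 2030 V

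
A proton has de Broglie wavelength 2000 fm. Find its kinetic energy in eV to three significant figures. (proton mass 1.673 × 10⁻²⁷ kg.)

p = h/λ = 6.626 × 10⁻³⁴ / 2.000 × 10⁻¹² = 3.313 × 10⁻²² kg·m/s.
KE = p²/(2m) = (3.313 × 10⁻²²)² / (2 × 1.673 × 10⁻²⁷) = 3.280 × 10⁻¹⁷ J = 205 eV.

KE = 205 eV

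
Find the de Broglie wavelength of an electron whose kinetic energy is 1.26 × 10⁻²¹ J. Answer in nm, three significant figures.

λ = 13.8 nm

p = √(2mKE) = √(2 × 9.109 × 10⁻³¹ × 1.260 × 10⁻²¹) = 4.791 × 10⁻²⁶ kg·m/s.
λ = h/p = 6.626 × 10⁻³⁴ / 4.791 × 10⁻²⁶ = 1.38 × 10⁻⁸ m = 13.8 nm.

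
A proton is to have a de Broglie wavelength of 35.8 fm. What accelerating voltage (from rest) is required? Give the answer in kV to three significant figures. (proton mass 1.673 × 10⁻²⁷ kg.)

p = h/λ = 6.626 × 10⁻³⁴ / 3.580 × 10⁻¹⁴ = 1.851 × 10⁻²⁰ kg·m/s.
KE = p²/(2m) = 1.024 × 10⁻¹³ J.
V = KE/e = 1.024 × 10⁻¹³ / (1.602 × 10⁻¹⁹) = 639 kV.

V = 639 kV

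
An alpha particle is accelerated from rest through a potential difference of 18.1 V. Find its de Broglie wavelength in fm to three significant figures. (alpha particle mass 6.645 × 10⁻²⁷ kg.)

KE = 2eV = 2 × 1.602 × 10⁻¹⁹ × 18.10 = 5.799 × 10⁻¹⁸ J.
p = √(2mKE) = √(2 × 6.645 × 10⁻²⁷ × 5.799 × 10⁻¹⁸) = 2.776 × 10⁻²² kg·m/s.
λ = h/p = 6.626 × 10⁻³⁴ / 2.776 × 10⁻²² = 2.39 × 10⁻¹² m = 2390 fm.

λ = 2390 fm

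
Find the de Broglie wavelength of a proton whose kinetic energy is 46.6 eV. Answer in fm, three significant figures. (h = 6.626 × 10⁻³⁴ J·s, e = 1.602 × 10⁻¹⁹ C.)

λ = 4190 fm

KE = 46.6 eV = 7.465 × 10⁻¹⁸ J.
p = √(2mKE) = √(2 × 1.673 × 10⁻²⁷ × 7.465 × 10⁻¹⁸) = 1.580 × 10⁻²² kg·m/s.
λ = h/p = 6.626 × 10⁻³⁴ / 1.580 × 10⁻²² = 4.19 × 10⁻¹² m = 4190 fm.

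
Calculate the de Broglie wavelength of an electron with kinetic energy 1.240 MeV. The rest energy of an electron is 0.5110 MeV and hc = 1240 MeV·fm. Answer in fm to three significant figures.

λ = 740 fm

Total energy E = KE + m₀c² = 1.240 + 0.5110 = 1.7510 MeV.
(pc)² = E² − (m₀c²)² = (1.7510)² − (0.5110)² = 2.805 MeV², so pc = 1.675 MeV.
λ = hc/(pc) = 1240 MeV·fm / 1.675 MeV = 740 fm.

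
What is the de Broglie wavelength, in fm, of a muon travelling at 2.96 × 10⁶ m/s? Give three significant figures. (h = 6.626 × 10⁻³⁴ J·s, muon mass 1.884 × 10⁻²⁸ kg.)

λ = 1190 fm

p = mv = 1.884 × 10⁻²⁸ × 2.96 × 10⁶ = 5.577 × 10⁻²² kg·m/s.
λ = h/p = 6.626 × 10⁻³⁴ / 5.577 × 10⁻²² = 1.19 × 10⁻¹² m = 1190 fm.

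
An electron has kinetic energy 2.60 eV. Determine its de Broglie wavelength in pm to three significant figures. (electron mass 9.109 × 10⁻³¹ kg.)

λ = 761 pm

KE = 2.60 eV = 4.165 × 10⁻¹⁹ J.
p = √(2mKE) = √(2 × 9.109 × 10⁻³¹ × 4.165 × 10⁻¹⁹) = 8.711 × 10⁻²⁵ kg·m/s.
λ = h/p = 6.626 × 10⁻³⁴ / 8.711 × 10⁻²⁵ = 7.61 × 10⁻¹⁰ m = 761 pm.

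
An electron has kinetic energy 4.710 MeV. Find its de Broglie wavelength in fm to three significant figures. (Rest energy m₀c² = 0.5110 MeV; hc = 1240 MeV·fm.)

Total energy E = KE + m₀c² = 4.710 + 0.5110 = 5.2210 MeV.
(pc)² = E² − (m₀c²)² = (5.2210)² − (0.5110)² = 27.00 MeV², so pc = 5.196 MeV.
λ = hc/(pc) = 1240 MeV·fm / 5.196 MeV = 239 fm.

λ = 239 fm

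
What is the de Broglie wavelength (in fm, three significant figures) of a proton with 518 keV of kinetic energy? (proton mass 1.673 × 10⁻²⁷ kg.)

KE = 518 keV = 8.298 × 10⁻¹⁴ J.
p = √(2mKE) = √(2 × 1.673 × 10⁻²⁷ × 8.298 × 10⁻¹⁴) = 1.666 × 10⁻²⁰ kg·m/s.
λ = h/p = 6.626 × 10⁻³⁴ / 1.666 × 10⁻²⁰ = 3.98 × 10⁻¹⁴ m = 39.8 fm.

λ = 39.8 fm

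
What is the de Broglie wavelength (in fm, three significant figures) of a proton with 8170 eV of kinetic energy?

λ = 317 fm

KE = 8170 eV = 1.309 × 10⁻¹⁵ J.
p = √(2mKE) = √(2 × 1.673 × 10⁻²⁷ × 1.309 × 10⁻¹⁵) = 2.093 × 10⁻²¹ kg·m/s.
λ = h/p = 6.626 × 10⁻³⁴ / 2.093 × 10⁻²¹ = 3.17 × 10⁻¹³ m = 317 fm.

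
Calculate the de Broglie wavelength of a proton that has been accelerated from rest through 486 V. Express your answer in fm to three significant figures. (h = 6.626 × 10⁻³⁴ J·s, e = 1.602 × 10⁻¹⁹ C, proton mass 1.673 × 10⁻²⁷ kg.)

KE = eV = 1.602 × 10⁻¹⁹ × 486.0 = 7.786 × 10⁻¹⁷ J.
p = √(2mKE) = √(2 × 1.673 × 10⁻²⁷ × 7.786 × 10⁻¹⁷) = 5.104 × 10⁻²² kg·m/s.
λ = h/p = 6.626 × 10⁻³⁴ / 5.104 × 10⁻²² = 1.30 × 10⁻¹² m = 1300 fm.

λ = 1300 fm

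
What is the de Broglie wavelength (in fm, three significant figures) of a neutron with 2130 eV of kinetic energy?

λ = 620 fm

KE = 2130 eV = 3.412 × 10⁻¹⁶ J.
p = √(2mKE) = √(2 × 1.675 × 10⁻²⁷ × 3.412 × 10⁻¹⁶) = 1.069 × 10⁻²¹ kg·m/s.
λ = h/p = 6.626 × 10⁻³⁴ / 1.069 × 10⁻²¹ = 6.20 × 10⁻¹³ m = 620 fm.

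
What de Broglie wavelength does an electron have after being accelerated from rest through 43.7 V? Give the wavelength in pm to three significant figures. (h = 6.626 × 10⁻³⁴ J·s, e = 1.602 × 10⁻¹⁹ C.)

λ = 186 pm

KE = eV = 1.602 × 10⁻¹⁹ × 43.70 = 7.001 × 10⁻¹⁸ J.
p = √(2mKE) = √(2 × 9.109 × 10⁻³¹ × 7.001 × 10⁻¹⁸) = 3.571 × 10⁻²⁴ kg·m/s.
λ = h/p = 6.626 × 10⁻³⁴ / 3.571 × 10⁻²⁴ = 1.86 × 10⁻¹⁰ m = 186 pm.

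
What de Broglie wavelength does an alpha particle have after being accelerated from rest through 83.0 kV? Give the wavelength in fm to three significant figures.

λ = 35.2 fm

KE = 2eV = 2 × 1.602 × 10⁻¹⁹ × 8.300 × 10⁴ = 2.659 × 10⁻¹⁴ J.
p = √(2mKE) = √(2 × 6.645 × 10⁻²⁷ × 2.659 × 10⁻¹⁴) = 1.880 × 10⁻²⁰ kg·m/s.
λ = h/p = 6.626 × 10⁻³⁴ / 1.880 × 10⁻²⁰ = 3.52 × 10⁻¹⁴ m = 35.2 fm.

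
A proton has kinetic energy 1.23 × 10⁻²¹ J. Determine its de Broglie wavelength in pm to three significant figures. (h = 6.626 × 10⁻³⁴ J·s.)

λ = 327 pm

p = √(2mKE) = √(2 × 1.673 × 10⁻²⁷ × 1.230 × 10⁻²¹) = 2.029 × 10⁻²⁴ kg·m/s.
λ = h/p = 6.626 × 10⁻³⁴ / 2.029 × 10⁻²⁴ = 3.27 × 10⁻¹⁰ m = 327 pm.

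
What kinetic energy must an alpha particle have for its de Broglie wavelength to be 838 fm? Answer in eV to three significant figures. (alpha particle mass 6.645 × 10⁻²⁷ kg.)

p = h/λ = 6.626 × 10⁻³⁴ / 8.380 × 10⁻¹³ = 7.907 × 10⁻²² kg·m/s.
KE = p²/(2m) = (7.907 × 10⁻²²)² / (2 × 6.645 × 10⁻²⁷) = 4.704 × 10⁻¹⁷ J = 294 eV.

KE = 294 eV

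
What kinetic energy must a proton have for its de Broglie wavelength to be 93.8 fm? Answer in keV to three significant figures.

KE = 93.1 keV

p = h/λ = 6.626 × 10⁻³⁴ / 9.380 × 10⁻¹⁴ = 7.064 × 10⁻²¹ kg·m/s.
KE = p²/(2m) = (7.064 × 10⁻²¹)² / (2 × 1.673 × 10⁻²⁷) = 1.491 × 10⁻¹⁴ J = 93.1 keV.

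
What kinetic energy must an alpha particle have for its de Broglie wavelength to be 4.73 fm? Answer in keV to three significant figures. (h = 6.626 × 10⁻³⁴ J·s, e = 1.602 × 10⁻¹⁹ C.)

p = h/λ = 6.626 × 10⁻³⁴ / 4.730 × 10⁻¹⁵ = 1.401 × 10⁻¹⁹ kg·m/s.
KE = p²/(2m) = (1.401 × 10⁻¹⁹)² / (2 × 6.645 × 10⁻²⁷) = 1.477 × 10⁻¹² J = 9220 keV.

KE = 9220 keV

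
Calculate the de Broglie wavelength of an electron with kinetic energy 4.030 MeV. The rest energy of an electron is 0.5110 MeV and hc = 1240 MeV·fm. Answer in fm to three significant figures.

λ = 275 fm

Total energy E = KE + m₀c² = 4.030 + 0.5110 = 4.5410 MeV.
(pc)² = E² − (m₀c²)² = (4.5410)² − (0.5110)² = 20.36 MeV², so pc = 4.512 MeV.
λ = hc/(pc) = 1240 MeV·fm / 4.512 MeV = 275 fm.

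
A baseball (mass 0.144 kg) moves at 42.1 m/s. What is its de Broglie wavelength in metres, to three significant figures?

p = mv = 0.144 × 42.1 = 6.062 kg·m/s.
λ = h/p = 6.626 × 10⁻³⁴ / 6.062 = 1.09 × 10⁻³⁴ m.

λ = 1.09 × 10⁻³⁴ m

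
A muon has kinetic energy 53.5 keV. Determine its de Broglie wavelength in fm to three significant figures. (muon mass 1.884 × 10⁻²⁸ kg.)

KE = 53.5 keV = 8.571 × 10⁻¹⁵ J.
p = √(2mKE) = √(2 × 1.884 × 10⁻²⁸ × 8.571 × 10⁻¹⁵) = 1.797 × 10⁻²¹ kg·m/s.
λ = h/p = 6.626 × 10⁻³⁴ / 1.797 × 10⁻²¹ = 3.69 × 10⁻¹³ m = 369 fm.

λ = 369 fm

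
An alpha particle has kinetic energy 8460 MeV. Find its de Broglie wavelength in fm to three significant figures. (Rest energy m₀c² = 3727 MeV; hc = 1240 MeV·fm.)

Total energy E = KE + m₀c² = 8460 + 3727 = 12187 MeV.
(pc)² = E² − (m₀c²)² = (12187)² − (3727)² = 1.346 × 10⁸ MeV², so pc = 1.160 × 10⁴ MeV.
λ = hc/(pc) = 1240 MeV·fm / 1.160 × 10⁴ MeV = 0.107 fm.

λ = 0.107 fm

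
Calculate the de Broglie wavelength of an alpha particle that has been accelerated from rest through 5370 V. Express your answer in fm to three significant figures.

KE = 2eV = 2 × 1.602 × 10⁻¹⁹ × 5370 = 1.721 × 10⁻¹⁵ J.
p = √(2mKE) = √(2 × 6.645 × 10⁻²⁷ × 1.721 × 10⁻¹⁵) = 4.782 × 10⁻²¹ kg·m/s.
λ = h/p = 6.626 × 10⁻³⁴ / 4.782 × 10⁻²¹ = 1.39 × 10⁻¹³ m = 139 fm.

λ = 139 fm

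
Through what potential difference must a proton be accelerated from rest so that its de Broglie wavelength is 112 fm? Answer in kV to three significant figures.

p = h/λ = 6.626 × 10⁻³⁴ / 1.120 × 10⁻¹³ = 5.916 × 10⁻²¹ kg·m/s.
KE = p²/(2m) = 1.046 × 10⁻¹⁴ J.
V = KE/e = 1.046 × 10⁻¹⁴ / (1.602 × 10⁻¹⁹) = 65.3 kV.

V = 65.3 kV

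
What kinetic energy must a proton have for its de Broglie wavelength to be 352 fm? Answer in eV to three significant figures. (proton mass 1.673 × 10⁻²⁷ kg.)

p = h/λ = 6.626 × 10⁻³⁴ / 3.520 × 10⁻¹³ = 1.882 × 10⁻²¹ kg·m/s.
KE = p²/(2m) = (1.882 × 10⁻²¹)² / (2 × 1.673 × 10⁻²⁷) = 1.059 × 10⁻¹⁵ J = 6610 eV.

KE = 6610 eV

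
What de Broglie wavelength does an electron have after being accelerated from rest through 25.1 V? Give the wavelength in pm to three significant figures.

λ = 245 pm

KE = eV = 1.602 × 10⁻¹⁹ × 25.10 = 4.021 × 10⁻¹⁸ J.
p = √(2mKE) = √(2 × 9.109 × 10⁻³¹ × 4.021 × 10⁻¹⁸) = 2.707 × 10⁻²⁴ kg·m/s.
λ = h/p = 6.626 × 10⁻³⁴ / 2.707 × 10⁻²⁴ = 2.45 × 10⁻¹⁰ m = 245 pm.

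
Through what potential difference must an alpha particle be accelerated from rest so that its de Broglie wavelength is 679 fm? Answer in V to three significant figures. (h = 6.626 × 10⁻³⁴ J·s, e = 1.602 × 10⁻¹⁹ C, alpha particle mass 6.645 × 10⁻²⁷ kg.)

V = 224 V

p = h/λ = 6.626 × 10⁻³⁴ / 6.790 × 10⁻¹³ = 9.758 × 10⁻²² kg·m/s.
KE = p²/(2m) = 7.165 × 10⁻¹⁷ J.
V = KE/2e = 7.165 × 10⁻¹⁷ / (2 × 1.602 × 10⁻¹⁹) = 224 V.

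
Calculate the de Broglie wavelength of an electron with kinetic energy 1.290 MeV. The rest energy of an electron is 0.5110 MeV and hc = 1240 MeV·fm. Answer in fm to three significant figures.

λ = 718 fm

Total energy E = KE + m₀c² = 1.290 + 0.5110 = 1.8010 MeV.
(pc)² = E² − (m₀c²)² = (1.8010)² − (0.5110)² = 2.982 MeV², so pc = 1.727 MeV.
λ = hc/(pc) = 1240 MeV·fm / 1.727 MeV = 718 fm.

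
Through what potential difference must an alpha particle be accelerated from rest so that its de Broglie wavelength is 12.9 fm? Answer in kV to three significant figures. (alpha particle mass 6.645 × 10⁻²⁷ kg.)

V = 620 kV

p = h/λ = 6.626 × 10⁻³⁴ / 1.290 × 10⁻¹⁴ = 5.136 × 10⁻²⁰ kg·m/s.
KE = p²/(2m) = 1.985 × 10⁻¹³ J.
V = KE/2e = 1.985 × 10⁻¹³ / (2 × 1.602 × 10⁻¹⁹) = 620 kV.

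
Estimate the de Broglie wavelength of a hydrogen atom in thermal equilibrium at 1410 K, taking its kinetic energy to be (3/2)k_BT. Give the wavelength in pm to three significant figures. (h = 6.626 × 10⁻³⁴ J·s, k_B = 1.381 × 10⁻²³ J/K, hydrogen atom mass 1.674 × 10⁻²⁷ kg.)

KE = (3/2)k_BT = 1.5 × 1.381 × 10⁻²³ × 1410 = 2.921 × 10⁻²⁰ J.
p = √(2mKE) = √(2 × 1.674 × 10⁻²⁷ × 2.921 × 10⁻²⁰) = 9.889 × 10⁻²⁴ kg·m/s.
λ = h/p = 6.70 × 10⁻¹¹ m = 67.0 pm.

λ = 67.0 pm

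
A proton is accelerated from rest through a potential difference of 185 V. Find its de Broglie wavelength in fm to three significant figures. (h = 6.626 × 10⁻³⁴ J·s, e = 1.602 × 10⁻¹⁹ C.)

KE = eV = 1.602 × 10⁻¹⁹ × 185.0 = 2.964 × 10⁻¹⁷ J.
p = √(2mKE) = √(2 × 1.673 × 10⁻²⁷ × 2.964 × 10⁻¹⁷) = 3.149 × 10⁻²² kg·m/s.
λ = h/p = 6.626 × 10⁻³⁴ / 3.149 × 10⁻²² = 2.10 × 10⁻¹² m = 2100 fm.

λ = 2100 fm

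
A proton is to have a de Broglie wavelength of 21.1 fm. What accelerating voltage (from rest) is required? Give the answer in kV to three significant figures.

p = h/λ = 6.626 × 10⁻³⁴ / 2.110 × 10⁻¹⁴ = 3.140 × 10⁻²⁰ kg·m/s.
KE = p²/(2m) = 2.947 × 10⁻¹³ J.
V = KE/e = 2.947 × 10⁻¹³ / (1.602 × 10⁻¹⁹) = 1840 kV.

V = 1840 kV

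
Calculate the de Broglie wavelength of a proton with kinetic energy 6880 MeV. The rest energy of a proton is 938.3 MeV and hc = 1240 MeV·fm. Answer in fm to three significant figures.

λ = 0.160 fm

Total energy E = KE + m₀c² = 6880 + 938.3 = 7818.3 MeV.
(pc)² = E² − (m₀c²)² = (7818.3)² − (938.3)² = 6.025 × 10⁷ MeV², so pc = 7762 MeV.
λ = hc/(pc) = 1240 MeV·fm / 7762 MeV = 0.160 fm.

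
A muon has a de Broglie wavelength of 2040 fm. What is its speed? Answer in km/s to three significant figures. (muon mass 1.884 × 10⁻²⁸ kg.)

p = h/λ = 6.626 × 10⁻³⁴ / 2.040 × 10⁻¹² = 3.248 × 10⁻²² kg·m/s.
v = p/m = 3.248 × 10⁻²² / 1.884 × 10⁻²⁸ = 1.72 × 10⁶ m/s = 1720 km/s.

v = 1720 km/s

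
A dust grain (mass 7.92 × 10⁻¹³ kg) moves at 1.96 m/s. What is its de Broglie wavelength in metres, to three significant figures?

λ = 4.27 × 10⁻²² m

p = mv = 7.92 × 10⁻¹³ × 1.96 = 1.552 × 10⁻¹² kg·m/s.
λ = h/p = 6.626 × 10⁻³⁴ / 1.552 × 10⁻¹² = 4.27 × 10⁻²² m.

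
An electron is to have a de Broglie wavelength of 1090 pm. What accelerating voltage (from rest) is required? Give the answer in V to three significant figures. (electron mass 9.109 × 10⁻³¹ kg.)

p = h/λ = 6.626 × 10⁻³⁴ / 1.090 × 10⁻⁹ = 6.079 × 10⁻²⁵ kg·m/s.
KE = p²/(2m) = 2.028 × 10⁻¹⁹ J.
V = KE/e = 2.028 × 10⁻¹⁹ / (1.602 × 10⁻¹⁹) = 1.27 V.

V = 1.27 V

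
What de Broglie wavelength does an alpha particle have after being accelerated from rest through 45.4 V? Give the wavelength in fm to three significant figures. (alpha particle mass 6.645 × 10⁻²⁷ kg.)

λ = 1510 fm

KE = 2eV = 2 × 1.602 × 10⁻¹⁹ × 45.40 = 1.455 × 10⁻¹⁷ J.
p = √(2mKE) = √(2 × 6.645 × 10⁻²⁷ × 1.455 × 10⁻¹⁷) = 4.397 × 10⁻²² kg·m/s.
λ = h/p = 6.626 × 10⁻³⁴ / 4.397 × 10⁻²² = 1.51 × 10⁻¹² m = 1510 fm.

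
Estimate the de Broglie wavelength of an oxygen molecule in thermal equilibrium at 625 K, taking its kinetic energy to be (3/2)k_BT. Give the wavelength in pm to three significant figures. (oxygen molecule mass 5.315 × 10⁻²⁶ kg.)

KE = (3/2)k_BT = 1.5 × 1.381 × 10⁻²³ × 625 = 1.295 × 10⁻²⁰ J.
p = √(2mKE) = √(2 × 5.315 × 10⁻²⁶ × 1.295 × 10⁻²⁰) = 3.710 × 10⁻²³ kg·m/s.
λ = h/p = 1.79 × 10⁻¹¹ m = 17.9 pm.

λ = 17.9 pm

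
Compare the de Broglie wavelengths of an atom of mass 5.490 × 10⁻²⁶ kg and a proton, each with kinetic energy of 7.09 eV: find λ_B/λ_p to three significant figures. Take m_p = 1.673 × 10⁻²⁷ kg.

At fixed KE, p = √(2mKE) so λ = h/p ∝ 1/√m.
λ_B/λ_p = √(m_p/m_B) = √(1.673 × 10⁻²⁷/5.490 × 10⁻²⁶) = √(0.03047) = 0.175.

λ_B/λ_p = 0.175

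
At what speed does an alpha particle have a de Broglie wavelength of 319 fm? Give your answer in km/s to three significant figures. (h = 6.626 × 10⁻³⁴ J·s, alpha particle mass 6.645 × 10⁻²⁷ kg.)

v = 313 km/s

p = h/λ = 6.626 × 10⁻³⁴ / 3.190 × 10⁻¹³ = 2.077 × 10⁻²¹ kg·m/s.
v = p/m = 2.077 × 10⁻²¹ / 6.645 × 10⁻²⁷ = 3.13 × 10⁵ m/s = 313 km/s.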